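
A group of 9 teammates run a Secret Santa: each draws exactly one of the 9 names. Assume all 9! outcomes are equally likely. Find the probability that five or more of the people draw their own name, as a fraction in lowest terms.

1339/362880

Favorable outcomes: Σ_{i≥5} C(9,i)·!(9-i) = 126·9 + 84·2 + 36·1 + 9·0 + 1·1 = 1339.
Total outcomes: 9! = 362880.
Probability = 1339/362880 = 1339/362880.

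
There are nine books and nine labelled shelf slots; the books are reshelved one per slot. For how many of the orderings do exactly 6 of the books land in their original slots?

168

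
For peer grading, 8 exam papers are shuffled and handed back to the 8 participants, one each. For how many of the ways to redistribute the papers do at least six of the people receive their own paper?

Sum C(8,i)·!(8-i) for i = 6..8:
  i=6: C(8,6)·!2 = 28·1 = 28
  i=7: C(8,7)·!1 = 8·0 = 0
  i=8: C(8,8)·!0 = 1·1 = 1
Total = 29.

29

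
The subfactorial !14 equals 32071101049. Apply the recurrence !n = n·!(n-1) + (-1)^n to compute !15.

!15 = 15·32071101049 - 1 = 481066515734.

481066515734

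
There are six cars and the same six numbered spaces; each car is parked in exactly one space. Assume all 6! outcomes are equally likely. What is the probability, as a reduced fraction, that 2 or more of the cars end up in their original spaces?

191/720

Favorable outcomes: Σ_{i≥2} C(6,i)·!(6-i) = 15·9 + 20·2 + 15·1 + 6·0 + 1·1 = 191.
Total outcomes: 6! = 720.
Probability = 191/720 = 191/720.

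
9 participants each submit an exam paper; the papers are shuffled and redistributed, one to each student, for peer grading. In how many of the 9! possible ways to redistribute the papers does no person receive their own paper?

133496

By inclusion-exclusion, !9 = Σ (-1)^k · 9!/k! for k=0..9
= 9! - 9!/1! + 9!/2! - 9!/3! + 9!/4! - 9!/5! + 9!/6! - 9!/7! + 9!/8! - 9!/9!
= 362880 - 362880 + 181440 - 60480 + 15120 - 3024 + 504 - 72 + 9 - 1
= 133496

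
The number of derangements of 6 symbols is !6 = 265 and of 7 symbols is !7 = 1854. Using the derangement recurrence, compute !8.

14833

!8 = (8-1)·(!7 + !6) = 7·(1854 + 265) = 7·2119 = 14833.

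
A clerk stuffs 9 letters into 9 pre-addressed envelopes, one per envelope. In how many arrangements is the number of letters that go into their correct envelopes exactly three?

Pick the 3 fixed positions: C(9,3) = 84 ways.
The other 6 form a derangement: !6 = 265.
Total: 84 × 265 = 22260.

22260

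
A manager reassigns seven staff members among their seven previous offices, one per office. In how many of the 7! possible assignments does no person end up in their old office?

!7 is the nearest integer to 7!/e.
7! = 5040, and 5040/e ≈ 1854.11, so !7 = 1854.

1854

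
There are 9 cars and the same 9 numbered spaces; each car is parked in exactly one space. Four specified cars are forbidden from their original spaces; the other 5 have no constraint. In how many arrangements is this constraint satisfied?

Let A_j be the event that the j-th constrained one is fixed. By inclusion-exclusion over the 4 events:
Σ_{j=0}^{4} (-1)^j C(4,j)(9-j)!
= C(4,0)·9! - C(4,1)·8! + C(4,2)·7! - C(4,3)·6! + C(4,4)·5!
= 362880 - 161280 + 30240 - 2880 + 120
= 229080

229080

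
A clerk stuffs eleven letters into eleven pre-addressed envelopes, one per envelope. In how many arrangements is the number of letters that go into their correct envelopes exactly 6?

Choose which 6 of the 11 are fixed: C(11,6) = 462.
The other 5 form a derangement: !5 = 44.
Total: 462 × 44 = 20328.

20328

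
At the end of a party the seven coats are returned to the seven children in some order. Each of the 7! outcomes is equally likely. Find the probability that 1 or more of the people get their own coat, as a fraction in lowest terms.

Favorable outcomes: Σ_{i≥1} C(7,i)·!(7-i) = 7·265 + 21·44 + 35·9 + 35·2 + 21·1 + 7·0 + 1·1 = 3186.
Total outcomes: 7! = 5040.
Probability = 3186/5040 = 177/280.

177/280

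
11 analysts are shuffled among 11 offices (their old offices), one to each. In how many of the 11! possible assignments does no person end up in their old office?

14684570

Recurrence: !11 = 11·!10 + (-1)^11.
!11 = 11·1334961 - 1 = 14684570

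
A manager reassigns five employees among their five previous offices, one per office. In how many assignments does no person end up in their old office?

44

!5 is the nearest integer to 5!/e.
5! = 120, and 120/e ≈ 44.15, so !5 = 44.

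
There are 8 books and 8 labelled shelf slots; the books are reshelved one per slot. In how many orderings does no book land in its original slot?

14833

!8 is the nearest integer to 8!/e.
8! = 40320, and 40320/e ≈ 14832.90, so !8 = 14833.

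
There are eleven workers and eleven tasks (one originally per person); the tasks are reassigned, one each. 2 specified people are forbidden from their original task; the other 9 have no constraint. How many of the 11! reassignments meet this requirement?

33022080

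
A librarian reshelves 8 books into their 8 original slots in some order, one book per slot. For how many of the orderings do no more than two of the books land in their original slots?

# with exactly i fixed is C(8,i)·!(8-i); sum over i=0..2:
  i=0: C(8,0)·!8 = 1·14833 = 14833
  i=1: C(8,1)·!7 = 8·1854 = 14832
  i=2: C(8,2)·!6 = 28·265 = 7420
Total = 37085.

37085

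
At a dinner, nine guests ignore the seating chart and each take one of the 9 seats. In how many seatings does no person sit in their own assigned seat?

133496

By inclusion-exclusion, !9 = Σ (-1)^k · 9!/k! for k=0..9
= 9! - 9!/1! + 9!/2! - 9!/3! + 9!/4! - 9!/5! + 9!/6! - 9!/7! + 9!/8! - 9!/9!
= 362880 - 362880 + 181440 - 60480 + 15120 - 3024 + 504 - 72 + 9 - 1
= 133496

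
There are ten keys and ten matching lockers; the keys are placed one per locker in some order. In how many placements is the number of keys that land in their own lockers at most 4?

3615536

Sum C(10,i)·!(10-i) for i = 0..4:
  i=0: C(10,0)·!10 = 1·1334961 = 1334961
  i=1: C(10,1)·!9 = 10·133496 = 1334960
  i=2: C(10,2)·!8 = 45·14833 = 667485
  i=3: C(10,3)·!7 = 120·1854 = 222480
  i=4: C(10,4)·!6 = 210·265 = 55650
Total = 3615536.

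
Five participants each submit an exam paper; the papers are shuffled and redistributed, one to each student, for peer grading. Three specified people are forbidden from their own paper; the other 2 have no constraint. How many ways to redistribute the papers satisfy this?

64

Let A_j be the event that the j-th constrained one is fixed. By inclusion-exclusion over the 3 events:
Σ_{j=0}^{3} (-1)^j C(3,j)(5-j)!
= C(3,0)·5! - C(3,1)·4! + C(3,2)·3! - C(3,3)·2!
= 120 - 72 + 18 - 2
= 64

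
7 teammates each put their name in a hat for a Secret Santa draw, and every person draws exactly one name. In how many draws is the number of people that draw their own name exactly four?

Choose which 4 of the 7 are fixed: C(7,4) = 35.
The other 3 form a derangement: !3 = 2.
Total: 35 × 2 = 70.

70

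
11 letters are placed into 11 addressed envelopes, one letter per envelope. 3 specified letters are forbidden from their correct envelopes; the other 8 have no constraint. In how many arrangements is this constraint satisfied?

Let A_j be the event that the j-th constrained one is fixed. By inclusion-exclusion over the 3 events:
Σ_{j=0}^{3} (-1)^j C(3,j)(11-j)!
= C(3,0)·11! - C(3,1)·10! + C(3,2)·9! - C(3,3)·8!
= 39916800 - 10886400 + 1088640 - 40320
= 30078720

30078720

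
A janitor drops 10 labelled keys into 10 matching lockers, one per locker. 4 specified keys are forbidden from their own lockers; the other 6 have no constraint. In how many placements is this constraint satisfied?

2399760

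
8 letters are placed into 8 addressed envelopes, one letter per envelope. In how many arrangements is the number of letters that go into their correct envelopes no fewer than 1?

# with exactly i fixed is C(8,i)·!(8-i); sum over i=1..8:
  i=1: C(8,1)·!7 = 8·1854 = 14832
  i=2: C(8,2)·!6 = 28·265 = 7420
  i=3: C(8,3)·!5 = 56·44 = 2464
  i=4: C(8,4)·!4 = 70·9 = 630
  i=5: C(8,5)·!3 = 56·2 = 112
  i=6: C(8,6)·!2 = 28·1 = 28
  i=7: C(8,7)·!1 = 8·0 = 0
  i=8: C(8,8)·!0 = 1·1 = 1
Total = 25487.

25487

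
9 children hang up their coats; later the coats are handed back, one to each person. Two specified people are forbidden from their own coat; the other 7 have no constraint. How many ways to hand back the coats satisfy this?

Let A_j be the event that the j-th constrained one is fixed. By inclusion-exclusion over the 2 events:
Σ_{j=0}^{2} (-1)^j C(2,j)(9-j)!
= C(2,0)·9! - C(2,1)·8! + C(2,2)·7!
= 362880 - 80640 + 5040
= 287280

287280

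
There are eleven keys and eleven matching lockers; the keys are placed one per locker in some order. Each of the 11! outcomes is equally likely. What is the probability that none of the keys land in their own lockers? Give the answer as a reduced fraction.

Favorable outcomes: !11 = 14684570.
Total outcomes: 11! = 39916800.
Probability = 14684570/39916800 = 1468457/3991680.

1468457/3991680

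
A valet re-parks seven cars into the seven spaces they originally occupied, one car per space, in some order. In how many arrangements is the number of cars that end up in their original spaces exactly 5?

Pick the 5 fixed positions: C(7,5) = 21 ways.
The other 2 form a derangement: !2 = 1.
Total: 21 × 1 = 21.

21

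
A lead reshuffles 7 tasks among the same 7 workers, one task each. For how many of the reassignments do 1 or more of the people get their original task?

3186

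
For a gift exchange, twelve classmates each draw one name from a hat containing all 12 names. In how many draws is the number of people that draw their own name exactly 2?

88107426

Pick the 2 fixed positions: C(12,2) = 66 ways.
The other 10 form a derangement: !10 = 1334961.
Total: 66 × 1334961 = 88107426.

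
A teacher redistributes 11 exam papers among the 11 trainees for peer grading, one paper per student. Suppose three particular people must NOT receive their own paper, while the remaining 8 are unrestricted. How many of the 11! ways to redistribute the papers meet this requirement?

30078720

Let A_j be the event that the j-th constrained one is fixed. By inclusion-exclusion over the 3 events:
Σ_{j=0}^{3} (-1)^j C(3,j)(11-j)!
= C(3,0)·11! - C(3,1)·10! + C(3,2)·9! - C(3,3)·8!
= 39916800 - 10886400 + 1088640 - 40320
= 30078720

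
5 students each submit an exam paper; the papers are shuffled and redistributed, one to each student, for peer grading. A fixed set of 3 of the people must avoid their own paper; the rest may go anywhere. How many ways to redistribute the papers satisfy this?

Let A_j be the event that the j-th constrained one is fixed. By inclusion-exclusion over the 3 events:
Σ_{j=0}^{3} (-1)^j C(3,j)(5-j)!
= C(3,0)·5! - C(3,1)·4! + C(3,2)·3! - C(3,3)·2!
= 120 - 72 + 18 - 2
= 64

64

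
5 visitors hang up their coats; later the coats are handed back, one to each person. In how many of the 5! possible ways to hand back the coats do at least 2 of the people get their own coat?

31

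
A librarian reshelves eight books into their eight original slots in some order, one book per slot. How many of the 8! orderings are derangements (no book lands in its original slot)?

14833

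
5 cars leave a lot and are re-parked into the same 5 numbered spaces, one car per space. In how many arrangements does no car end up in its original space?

The number of derangements of 5 is !5 = Σ_{k=0}^{5} (-1)^k·5!/k!
= 5! - 5!/1! + 5!/2! - 5!/3! + 5!/4! - 5!/5!
= 120 - 120 + 60 - 20 + 5 - 1
= 44

44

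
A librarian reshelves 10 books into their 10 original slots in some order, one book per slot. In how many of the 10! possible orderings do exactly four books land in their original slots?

55650

Pick the 4 fixed positions: C(10,4) = 210 ways.
The other 6 form a derangement: !6 = 265.
Total: 210 × 265 = 55650.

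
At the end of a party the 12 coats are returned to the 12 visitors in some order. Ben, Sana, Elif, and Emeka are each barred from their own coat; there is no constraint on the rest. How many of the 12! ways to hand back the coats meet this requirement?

Inclusion-exclusion on the 4 forbidden self-matches:
Σ_{j=0}^{4} (-1)^j C(4,j)(12-j)!
= C(4,0)·12! - C(4,1)·11! + C(4,2)·10! - C(4,3)·9! + C(4,4)·8!
= 479001600 - 159667200 + 21772800 - 1451520 + 40320
= 339696000

339696000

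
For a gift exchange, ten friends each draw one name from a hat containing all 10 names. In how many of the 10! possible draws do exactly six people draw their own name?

1890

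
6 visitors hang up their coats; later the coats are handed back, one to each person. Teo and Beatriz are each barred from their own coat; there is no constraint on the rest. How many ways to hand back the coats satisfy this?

504

Let A_j be the event that the j-th constrained one is fixed. By inclusion-exclusion over the 2 events:
Σ_{j=0}^{2} (-1)^j C(2,j)(6-j)!
= C(2,0)·6! - C(2,1)·5! + C(2,2)·4!
= 720 - 240 + 24
= 504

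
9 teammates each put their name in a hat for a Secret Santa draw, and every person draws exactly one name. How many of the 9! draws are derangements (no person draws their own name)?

The number of derangements of 9 is !9 = Σ_{k=0}^{9} (-1)^k·9!/k!
= 9! - 9!/1! + 9!/2! - 9!/3! + 9!/4! - 9!/5! + 9!/6! - 9!/7! + 9!/8! - 9!/9!
= 362880 - 362880 + 181440 - 60480 + 15120 - 3024 + 504 - 72 + 9 - 1
= 133496

133496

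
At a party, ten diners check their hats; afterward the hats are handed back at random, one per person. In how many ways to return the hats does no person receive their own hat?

The number of derangements of 10 is !10 = Σ_{k=0}^{10} (-1)^k·10!/k!
= 10! - 10!/1! + 10!/2! - 10!/3! + 10!/4! - 10!/5! + 10!/6! - 10!/7! + 10!/8! - 10!/9! + 10!/10!
= 3628800 - 3628800 + 1814400 - 604800 + 151200 - 30240 + 5040 - 720 + 90 - 10 + 1
= 1334961

1334961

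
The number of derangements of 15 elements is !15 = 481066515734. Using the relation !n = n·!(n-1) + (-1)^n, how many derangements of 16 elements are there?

7697064251745

!16 = 16·481066515734 + 1 = 7697064251745.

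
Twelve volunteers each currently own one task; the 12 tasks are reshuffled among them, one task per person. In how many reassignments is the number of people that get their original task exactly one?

176214840

Pick the single fixed position: C(12,1) = 12 ways.
The other 11 form a derangement: !11 = 14684570.
Total: 12 × 14684570 = 176214840.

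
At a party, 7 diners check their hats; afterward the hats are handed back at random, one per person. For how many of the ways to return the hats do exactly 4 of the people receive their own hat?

Pick the 4 fixed positions: C(7,4) = 35 ways.
The other 3 form a derangement: !3 = 2.
Total: 35 × 2 = 70.

70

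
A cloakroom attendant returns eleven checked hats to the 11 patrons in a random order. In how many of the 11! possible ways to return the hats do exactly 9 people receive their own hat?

55

Choose which 9 of the 11 are fixed: C(11,9) = 55.
The remaining 2 must be deranged: !2 = 1.
Total: 55 × 1 = 55.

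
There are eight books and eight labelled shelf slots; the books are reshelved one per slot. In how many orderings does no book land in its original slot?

14833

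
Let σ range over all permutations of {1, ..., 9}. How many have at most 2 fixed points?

Sum C(9,i)·!(9-i) for i = 0..2:
  i=0: C(9,0)·!9 = 1·133496 = 133496
  i=1: C(9,1)·!8 = 9·14833 = 133497
  i=2: C(9,2)·!7 = 36·1854 = 66744
Total = 333737.

333737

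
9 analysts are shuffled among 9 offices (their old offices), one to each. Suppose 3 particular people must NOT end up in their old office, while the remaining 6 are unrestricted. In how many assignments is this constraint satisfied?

Let A_j be the event that the j-th constrained one is fixed. By inclusion-exclusion over the 3 events:
Σ_{j=0}^{3} (-1)^j C(3,j)(9-j)!
= C(3,0)·9! - C(3,1)·8! + C(3,2)·7! - C(3,3)·6!
= 362880 - 120960 + 15120 - 720
= 256320

256320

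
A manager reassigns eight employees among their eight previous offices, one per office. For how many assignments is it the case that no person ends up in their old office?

14833

The number of derangements of 8 is !8 = Σ_{k=0}^{8} (-1)^k·8!/k!
= 8! - 8!/1! + 8!/2! - 8!/3! + 8!/4! - 8!/5! + 8!/6! - 8!/7! + 8!/8!
= 40320 - 40320 + 20160 - 6720 + 1680 - 336 + 56 - 8 + 1
= 14833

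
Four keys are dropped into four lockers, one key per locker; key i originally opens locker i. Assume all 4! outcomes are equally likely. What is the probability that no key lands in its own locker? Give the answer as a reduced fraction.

Favorable outcomes: !4 = 9.
Total outcomes: 4! = 24.
Probability = 9/24 = 3/8.

3/8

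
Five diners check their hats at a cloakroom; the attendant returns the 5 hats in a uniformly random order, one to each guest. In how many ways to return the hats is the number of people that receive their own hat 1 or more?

# with exactly i fixed is C(5,i)·!(5-i); sum over i=1..5:
  i=1: C(5,1)·!4 = 5·9 = 45
  i=2: C(5,2)·!3 = 10·2 = 20
  i=3: C(5,3)·!2 = 10·1 = 10
  i=4: C(5,4)·!1 = 5·0 = 0
  i=5: C(5,5)·!0 = 1·1 = 1
Total = 76.

76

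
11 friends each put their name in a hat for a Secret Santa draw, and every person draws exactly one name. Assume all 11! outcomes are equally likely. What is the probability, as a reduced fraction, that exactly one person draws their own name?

16481/44800

Favorable outcomes: C(11,1)·!10 = 11·1334961 = 14684571.
Total outcomes: 11! = 39916800.
Probability = 14684571/39916800 = 16481/44800.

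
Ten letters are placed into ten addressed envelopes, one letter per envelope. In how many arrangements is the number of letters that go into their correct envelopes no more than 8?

3628799

Sum C(10,i)·!(10-i) for i = 0..8:
  i=0: C(10,0)·!10 = 1·1334961 = 1334961
  i=1: C(10,1)·!9 = 10·133496 = 1334960
  i=2: C(10,2)·!8 = 45·14833 = 667485
  i=3: C(10,3)·!7 = 120·1854 = 222480
  i=4: C(10,4)·!6 = 210·265 = 55650
  i=5: C(10,5)·!5 = 252·44 = 11088
  i=6: C(10,6)·!4 = 210·9 = 1890
  i=7: C(10,7)·!3 = 120·2 = 240
  i=8: C(10,8)·!2 = 45·1 = 45
Total = 3628799.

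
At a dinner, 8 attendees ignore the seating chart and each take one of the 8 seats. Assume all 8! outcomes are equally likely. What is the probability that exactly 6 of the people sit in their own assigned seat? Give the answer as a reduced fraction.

Favorable outcomes: C(8,6)·!2 = 28·1 = 28.
Total outcomes: 8! = 40320.
Probability = 28/40320 = 1/1440.

1/1440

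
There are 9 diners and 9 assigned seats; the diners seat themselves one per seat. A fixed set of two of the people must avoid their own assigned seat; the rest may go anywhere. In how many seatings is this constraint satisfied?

287280

Inclusion-exclusion on the 2 forbidden self-matches:
Σ_{j=0}^{2} (-1)^j C(2,j)(9-j)!
= C(2,0)·9! - C(2,1)·8! + C(2,2)·7!
= 362880 - 80640 + 5040
= 287280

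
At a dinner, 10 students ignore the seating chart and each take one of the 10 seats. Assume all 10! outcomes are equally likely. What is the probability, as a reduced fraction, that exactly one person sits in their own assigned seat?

Favorable outcomes: C(10,1)·!9 = 10·133496 = 1334960.
Total outcomes: 10! = 3628800.
Probability = 1334960/3628800 = 16687/45360.

16687/45360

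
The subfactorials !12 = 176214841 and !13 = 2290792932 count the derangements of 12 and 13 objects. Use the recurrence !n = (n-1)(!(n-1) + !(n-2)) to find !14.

32071101049

!14 = (14-1)·(!13 + !12) = 13·(2290792932 + 176214841) = 13·2467007773 = 32071101049.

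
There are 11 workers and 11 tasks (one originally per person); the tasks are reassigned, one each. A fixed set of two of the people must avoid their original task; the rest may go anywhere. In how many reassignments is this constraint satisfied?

Inclusion-exclusion on the 2 forbidden self-matches:
Σ_{j=0}^{2} (-1)^j C(2,j)(11-j)!
= C(2,0)·11! - C(2,1)·10! + C(2,2)·9!
= 39916800 - 7257600 + 362880
= 33022080

33022080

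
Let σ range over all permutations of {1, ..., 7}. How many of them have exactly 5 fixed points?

21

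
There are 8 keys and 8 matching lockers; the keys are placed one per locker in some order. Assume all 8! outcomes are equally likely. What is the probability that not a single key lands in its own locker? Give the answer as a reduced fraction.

Favorable outcomes: !8 = 14833.
Total outcomes: 8! = 40320.
Probability = 14833/40320 = 2119/5760.

2119/5760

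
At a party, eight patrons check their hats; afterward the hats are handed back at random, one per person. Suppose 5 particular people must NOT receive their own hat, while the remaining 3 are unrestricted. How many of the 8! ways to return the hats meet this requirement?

Let A_j be the event that the j-th constrained one is fixed. By inclusion-exclusion over the 5 events:
Σ_{j=0}^{5} (-1)^j C(5,j)(8-j)!
= C(5,0)·8! - C(5,1)·7! + C(5,2)·6! - C(5,3)·5! + C(5,4)·4! - C(5,5)·3!
= 40320 - 25200 + 7200 - 1200 + 120 - 6
= 21234

21234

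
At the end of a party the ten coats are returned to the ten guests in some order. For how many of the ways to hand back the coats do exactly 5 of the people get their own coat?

Pick the 5 fixed positions: C(10,5) = 252 ways.
The other 5 form a derangement: !5 = 44.
Total: 252 × 44 = 11088.

11088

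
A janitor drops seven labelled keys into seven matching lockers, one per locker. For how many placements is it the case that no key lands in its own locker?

1854

The subfactorial !7 = [7!/e] (nearest integer).
7! = 5040, and 5040/e ≈ 1854.11, so !7 = 1854.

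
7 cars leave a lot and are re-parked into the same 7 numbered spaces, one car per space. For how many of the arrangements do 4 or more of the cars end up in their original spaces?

Sum C(7,i)·!(7-i) for i = 4..7:
  i=4: C(7,4)·!3 = 35·2 = 70
  i=5: C(7,5)·!2 = 21·1 = 21
  i=6: C(7,6)·!1 = 7·0 = 0
  i=7: C(7,7)·!0 = 1·1 = 1
Total = 92.

92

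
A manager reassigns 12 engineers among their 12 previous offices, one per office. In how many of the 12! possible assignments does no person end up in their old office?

The subfactorial !12 = [12!/e] (nearest integer).
12! = 479001600, and 479001600/e ≈ 176214840.93, so !12 = 176214841.

176214841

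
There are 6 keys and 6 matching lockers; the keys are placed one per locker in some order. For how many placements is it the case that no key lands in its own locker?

265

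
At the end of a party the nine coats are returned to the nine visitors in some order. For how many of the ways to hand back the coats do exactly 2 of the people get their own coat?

Pick the 2 fixed positions: C(9,2) = 36 ways.
The remaining 7 must be deranged: !7 = 1854.
Total: 36 × 1854 = 66744.

66744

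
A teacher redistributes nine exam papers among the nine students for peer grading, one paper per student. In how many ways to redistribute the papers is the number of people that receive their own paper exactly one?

133497

Choose which one of the 9 is fixed: C(9,1) = 9.
The remaining 8 must be deranged: !8 = 14833.
Total: 9 × 14833 = 133497.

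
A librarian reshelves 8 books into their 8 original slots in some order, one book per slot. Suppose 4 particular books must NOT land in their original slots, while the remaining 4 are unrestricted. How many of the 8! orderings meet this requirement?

Inclusion-exclusion on the 4 forbidden self-matches:
Σ_{j=0}^{4} (-1)^j C(4,j)(8-j)!
= C(4,0)·8! - C(4,1)·7! + C(4,2)·6! - C(4,3)·5! + C(4,4)·4!
= 40320 - 20160 + 4320 - 480 + 24
= 24024

24024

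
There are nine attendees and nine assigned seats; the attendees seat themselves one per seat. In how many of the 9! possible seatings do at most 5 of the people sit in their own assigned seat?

# with exactly i fixed is C(9,i)·!(9-i); sum over i=0..5:
  i=0: C(9,0)·!9 = 1·133496 = 133496
  i=1: C(9,1)·!8 = 9·14833 = 133497
  i=2: C(9,2)·!7 = 36·1854 = 66744
  i=3: C(9,3)·!6 = 84·265 = 22260
  i=4: C(9,4)·!5 = 126·44 = 5544
  i=5: C(9,5)·!4 = 126·9 = 1134
Total = 362675.

362675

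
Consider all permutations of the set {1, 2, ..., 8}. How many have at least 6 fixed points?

29

Sum C(8,i)·!(8-i) for i = 6..8:
  i=6: C(8,6)·!2 = 28·1 = 28
  i=7: C(8,7)·!1 = 8·0 = 0
  i=8: C(8,8)·!0 = 1·1 = 1
Total = 29.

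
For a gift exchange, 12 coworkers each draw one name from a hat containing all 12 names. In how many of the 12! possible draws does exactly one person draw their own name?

176214840

Pick the single fixed position: C(12,1) = 12 ways.
The other 11 form a derangement: !11 = 14684570.
Total: 12 × 14684570 = 176214840.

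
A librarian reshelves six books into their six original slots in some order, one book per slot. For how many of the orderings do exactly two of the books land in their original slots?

135

Choose which 2 of the 6 are fixed: C(6,2) = 15.
The other 4 form a derangement: !4 = 9.
Total: 15 × 9 = 135.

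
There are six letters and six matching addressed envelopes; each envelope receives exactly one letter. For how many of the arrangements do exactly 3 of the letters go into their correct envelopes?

40

Choose which 3 of the 6 are fixed: C(6,3) = 20.
The remaining 3 must be deranged: !3 = 2.
Total: 20 × 2 = 40.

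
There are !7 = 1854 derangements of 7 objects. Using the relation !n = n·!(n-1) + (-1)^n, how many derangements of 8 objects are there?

!8 = 8·1854 + 1 = 14833.

14833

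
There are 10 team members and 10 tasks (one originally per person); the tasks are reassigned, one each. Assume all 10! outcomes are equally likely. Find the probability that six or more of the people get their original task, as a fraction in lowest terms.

17/28350

Favorable outcomes: Σ_{i≥6} C(10,i)·!(10-i) = 210·9 + 120·2 + 45·1 + 10·0 + 1·1 = 2176.
Total outcomes: 10! = 3628800.
Probability = 2176/3628800 = 17/28350.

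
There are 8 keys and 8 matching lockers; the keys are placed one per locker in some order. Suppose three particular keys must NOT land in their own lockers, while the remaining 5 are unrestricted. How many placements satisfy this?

Inclusion-exclusion on the 3 forbidden self-matches:
Σ_{j=0}^{3} (-1)^j C(3,j)(8-j)!
= C(3,0)·8! - C(3,1)·7! + C(3,2)·6! - C(3,3)·5!
= 40320 - 15120 + 2160 - 120
= 27240

27240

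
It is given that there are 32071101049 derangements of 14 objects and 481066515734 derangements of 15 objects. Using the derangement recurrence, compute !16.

7697064251745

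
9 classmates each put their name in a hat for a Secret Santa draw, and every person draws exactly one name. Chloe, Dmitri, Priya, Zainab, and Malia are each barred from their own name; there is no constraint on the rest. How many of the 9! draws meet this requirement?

Let A_j be the event that the j-th constrained one is fixed. By inclusion-exclusion over the 5 events:
Σ_{j=0}^{5} (-1)^j C(5,j)(9-j)!
= C(5,0)·9! - C(5,1)·8! + C(5,2)·7! - C(5,3)·6! + C(5,4)·5! - C(5,5)·4!
= 362880 - 201600 + 50400 - 7200 + 600 - 24
= 205056

205056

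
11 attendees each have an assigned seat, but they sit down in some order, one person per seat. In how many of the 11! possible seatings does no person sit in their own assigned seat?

By inclusion-exclusion, !11 = Σ (-1)^k · 11!/k! for k=0..11
= 11! - 11!/1! + 11!/2! - 11!/3! + 11!/4! - 11!/5! + 11!/6! - 11!/7! + 11!/8! - 11!/9! + 11!/10! - 11!/11!
= 39916800 - 39916800 + 19958400 - 6652800 + 1663200 - 332640 + 55440 - 7920 + 990 - 110 + 11 - 1
= 14684570

14684570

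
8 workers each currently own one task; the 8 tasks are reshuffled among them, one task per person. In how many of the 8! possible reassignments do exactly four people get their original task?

Pick the 4 fixed positions: C(8,4) = 70 ways.
The remaining 4 must be deranged: !4 = 9.
Total: 70 × 9 = 630.

630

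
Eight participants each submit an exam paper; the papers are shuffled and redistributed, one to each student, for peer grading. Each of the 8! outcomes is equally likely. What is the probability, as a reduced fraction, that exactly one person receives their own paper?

103/280

Favorable outcomes: C(8,1)·!7 = 8·1854 = 14832.
Total outcomes: 8! = 40320.
Probability = 14832/40320 = 103/280.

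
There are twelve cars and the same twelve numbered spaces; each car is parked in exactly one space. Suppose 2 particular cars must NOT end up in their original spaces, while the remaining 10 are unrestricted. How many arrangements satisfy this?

Let A_j be the event that the j-th constrained one is fixed. By inclusion-exclusion over the 2 events:
Σ_{j=0}^{2} (-1)^j C(2,j)(12-j)!
= C(2,0)·12! - C(2,1)·11! + C(2,2)·10!
= 479001600 - 79833600 + 3628800
= 402796800

402796800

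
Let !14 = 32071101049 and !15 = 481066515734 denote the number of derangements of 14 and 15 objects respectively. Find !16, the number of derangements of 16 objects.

7697064251745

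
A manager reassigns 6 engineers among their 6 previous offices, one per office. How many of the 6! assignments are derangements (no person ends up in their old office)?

265

The subfactorial !6 = [6!/e] (nearest integer).
6! = 720, and 720/e ≈ 264.87, so !6 = 265.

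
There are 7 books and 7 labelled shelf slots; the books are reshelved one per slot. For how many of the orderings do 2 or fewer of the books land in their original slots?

# with exactly i fixed is C(7,i)·!(7-i); sum over i=0..2:
  i=0: C(7,0)·!7 = 1·1854 = 1854
  i=1: C(7,1)·!6 = 7·265 = 1855
  i=2: C(7,2)·!5 = 21·44 = 924
Total = 4633.

4633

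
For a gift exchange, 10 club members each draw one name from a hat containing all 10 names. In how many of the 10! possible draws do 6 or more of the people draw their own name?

2176

Sum C(10,i)·!(10-i) for i = 6..10:
  i=6: C(10,6)·!4 = 210·9 = 1890
  i=7: C(10,7)·!3 = 120·2 = 240
  i=8: C(10,8)·!2 = 45·1 = 45
  i=9: C(10,9)·!1 = 10·0 = 0
  i=10: C(10,10)·!0 = 1·1 = 1
Total = 2176.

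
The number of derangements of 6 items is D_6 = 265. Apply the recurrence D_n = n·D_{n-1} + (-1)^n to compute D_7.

1854

D_7 = 7·265 - 1 = 1854.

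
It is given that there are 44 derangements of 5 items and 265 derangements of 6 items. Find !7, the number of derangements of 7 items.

1854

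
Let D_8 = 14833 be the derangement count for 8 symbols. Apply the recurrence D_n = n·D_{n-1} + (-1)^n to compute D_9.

D_9 = 9·14833 - 1 = 133496.

133496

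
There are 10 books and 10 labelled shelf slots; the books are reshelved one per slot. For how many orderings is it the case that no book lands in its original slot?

!10 is the nearest integer to 10!/e.
10! = 3628800, and 3628800/e ≈ 1334960.92, so !10 = 1334961.

1334961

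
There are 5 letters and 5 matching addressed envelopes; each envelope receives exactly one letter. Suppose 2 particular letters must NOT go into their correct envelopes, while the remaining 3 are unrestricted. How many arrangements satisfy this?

78

Inclusion-exclusion on the 2 forbidden self-matches:
Σ_{j=0}^{2} (-1)^j C(2,j)(5-j)!
= C(2,0)·5! - C(2,1)·4! + C(2,2)·3!
= 120 - 48 + 6
= 78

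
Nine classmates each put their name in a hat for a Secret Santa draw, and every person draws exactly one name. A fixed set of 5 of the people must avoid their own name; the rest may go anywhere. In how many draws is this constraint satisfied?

Inclusion-exclusion on the 5 forbidden self-matches:
Σ_{j=0}^{5} (-1)^j C(5,j)(9-j)!
= C(5,0)·9! - C(5,1)·8! + C(5,2)·7! - C(5,3)·6! + C(5,4)·5! - C(5,5)·4!
= 362880 - 201600 + 50400 - 7200 + 600 - 24
= 205056

205056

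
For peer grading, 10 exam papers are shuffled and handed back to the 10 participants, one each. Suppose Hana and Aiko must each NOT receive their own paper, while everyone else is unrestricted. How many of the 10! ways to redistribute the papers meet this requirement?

Inclusion-exclusion on the 2 forbidden self-matches:
Σ_{j=0}^{2} (-1)^j C(2,j)(10-j)!
= C(2,0)·10! - C(2,1)·9! + C(2,2)·8!
= 3628800 - 725760 + 40320
= 2943360

2943360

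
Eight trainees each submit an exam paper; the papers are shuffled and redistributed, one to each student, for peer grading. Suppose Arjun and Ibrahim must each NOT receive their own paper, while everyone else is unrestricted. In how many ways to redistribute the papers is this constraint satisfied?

30960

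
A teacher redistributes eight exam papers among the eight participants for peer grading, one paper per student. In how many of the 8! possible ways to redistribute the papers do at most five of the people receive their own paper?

40291

Sum C(8,i)·!(8-i) for i = 0..5:
  i=0: C(8,0)·!8 = 1·14833 = 14833
  i=1: C(8,1)·!7 = 8·1854 = 14832
  i=2: C(8,2)·!6 = 28·265 = 7420
  i=3: C(8,3)·!5 = 56·44 = 2464
  i=4: C(8,4)·!4 = 70·9 = 630
  i=5: C(8,5)·!3 = 56·2 = 112
Total = 40291.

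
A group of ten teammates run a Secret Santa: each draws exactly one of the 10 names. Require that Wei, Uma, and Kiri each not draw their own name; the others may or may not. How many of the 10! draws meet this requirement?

Let A_j be the event that the j-th constrained one is fixed. By inclusion-exclusion over the 3 events:
Σ_{j=0}^{3} (-1)^j C(3,j)(10-j)!
= C(3,0)·10! - C(3,1)·9! + C(3,2)·8! - C(3,3)·7!
= 3628800 - 1088640 + 120960 - 5040
= 2656080

2656080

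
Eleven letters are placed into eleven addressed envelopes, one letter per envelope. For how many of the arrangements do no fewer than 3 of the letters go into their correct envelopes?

Sum C(11,i)·!(11-i) for i = 3..11:
  i=3: C(11,3)·!8 = 165·14833 = 2447445
  i=4: C(11,4)·!7 = 330·1854 = 611820
  i=5: C(11,5)·!6 = 462·265 = 122430
  i=6: C(11,6)·!5 = 462·44 = 20328
  i=7: C(11,7)·!4 = 330·9 = 2970
  i=8: C(11,8)·!3 = 165·2 = 330
  i=9: C(11,9)·!2 = 55·1 = 55
  i=10: C(11,10)·!1 = 11·0 = 0
  i=11: C(11,11)·!0 = 1·1 = 1
Total = 3205379.

3205379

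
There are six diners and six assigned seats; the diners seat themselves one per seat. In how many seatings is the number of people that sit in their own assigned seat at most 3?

# with exactly i fixed is C(6,i)·!(6-i); sum over i=0..3:
  i=0: C(6,0)·!6 = 1·265 = 265
  i=1: C(6,1)·!5 = 6·44 = 264
  i=2: C(6,2)·!4 = 15·9 = 135
  i=3: C(6,3)·!3 = 20·2 = 40
Total = 704.

704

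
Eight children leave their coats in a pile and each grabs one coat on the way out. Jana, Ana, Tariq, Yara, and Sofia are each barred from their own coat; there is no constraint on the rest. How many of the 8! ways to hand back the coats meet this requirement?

21234

Inclusion-exclusion on the 5 forbidden self-matches:
Σ_{j=0}^{5} (-1)^j C(5,j)(8-j)!
= C(5,0)·8! - C(5,1)·7! + C(5,2)·6! - C(5,3)·5! + C(5,4)·4! - C(5,5)·3!
= 40320 - 25200 + 7200 - 1200 + 120 - 6
= 21234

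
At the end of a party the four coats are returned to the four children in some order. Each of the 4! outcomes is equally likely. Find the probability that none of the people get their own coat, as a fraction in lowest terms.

3/8

Favorable outcomes: !4 = 9.
Total outcomes: 4! = 24.
Probability = 9/24 = 3/8.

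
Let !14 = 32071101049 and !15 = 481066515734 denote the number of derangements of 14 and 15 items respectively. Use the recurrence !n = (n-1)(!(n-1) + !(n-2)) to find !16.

7697064251745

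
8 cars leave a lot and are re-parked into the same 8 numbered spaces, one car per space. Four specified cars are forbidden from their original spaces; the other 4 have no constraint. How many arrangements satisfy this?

Inclusion-exclusion on the 4 forbidden self-matches:
Σ_{j=0}^{4} (-1)^j C(4,j)(8-j)!
= C(4,0)·8! - C(4,1)·7! + C(4,2)·6! - C(4,3)·5! + C(4,4)·4!
= 40320 - 20160 + 4320 - 480 + 24
= 24024

24024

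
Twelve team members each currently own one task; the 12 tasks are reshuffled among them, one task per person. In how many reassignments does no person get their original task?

The subfactorial !12 = [12!/e] (nearest integer).
12! = 479001600, and 479001600/e ≈ 176214840.93, so !12 = 176214841.

176214841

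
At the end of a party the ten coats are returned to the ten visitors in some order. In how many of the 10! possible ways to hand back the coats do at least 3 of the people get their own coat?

# with exactly i fixed is C(10,i)·!(10-i); sum over i=3..10:
  i=3: C(10,3)·!7 = 120·1854 = 222480
  i=4: C(10,4)·!6 = 210·265 = 55650
  i=5: C(10,5)·!5 = 252·44 = 11088
  i=6: C(10,6)·!4 = 210·9 = 1890
  i=7: C(10,7)·!3 = 120·2 = 240
  i=8: C(10,8)·!2 = 45·1 = 45
  i=9: C(10,9)·!1 = 10·0 = 0
  i=10: C(10,10)·!0 = 1·1 = 1
Total = 291394.

291394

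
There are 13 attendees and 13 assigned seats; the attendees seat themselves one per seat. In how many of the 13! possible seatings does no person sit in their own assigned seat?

2290792932

!13 = 13! · Σ_{k=0}^{13} (-1)^k/k!
= 13! - 13!/1! + 13!/2! - 13!/3! + 13!/4! - 13!/5! + 13!/6! - 13!/7! + 13!/8! - 13!/9! + 13!/10! - 13!/11! + 13!/12! - 13!/13!
= 6227020800 - 6227020800 + 3113510400 - 1037836800 + 259459200 - 51891840 + 8648640 - 1235520 + 154440 - 17160 + 1716 - 156 + 13 - 1
= 2290792932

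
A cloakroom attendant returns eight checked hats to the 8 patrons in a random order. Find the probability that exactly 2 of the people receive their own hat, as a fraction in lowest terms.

Favorable outcomes: C(8,2)·!6 = 28·265 = 7420.
Total outcomes: 8! = 40320.
Probability = 7420/40320 = 53/288.

53/288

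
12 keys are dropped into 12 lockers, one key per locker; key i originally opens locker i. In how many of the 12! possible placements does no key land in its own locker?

176214841

!12 is the nearest integer to 12!/e.
12! = 479001600, and 479001600/e ≈ 176214840.93, so !12 = 176214841.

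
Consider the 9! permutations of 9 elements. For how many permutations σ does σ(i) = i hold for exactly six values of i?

Choose which 6 of the 9 are fixed: C(9,6) = 84.
The other 3 form a derangement: !3 = 2.
Total: 84 × 2 = 168.

168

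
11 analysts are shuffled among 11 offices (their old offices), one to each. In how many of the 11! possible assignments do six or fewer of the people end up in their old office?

Sum C(11,i)·!(11-i) for i = 0..6:
  i=0: C(11,0)·!11 = 1·14684570 = 14684570
  i=1: C(11,1)·!10 = 11·1334961 = 14684571
  i=2: C(11,2)·!9 = 55·133496 = 7342280
  i=3: C(11,3)·!8 = 165·14833 = 2447445
  i=4: C(11,4)·!7 = 330·1854 = 611820
  i=5: C(11,5)·!6 = 462·265 = 122430
  i=6: C(11,6)·!5 = 462·44 = 20328
Total = 39913444.

39913444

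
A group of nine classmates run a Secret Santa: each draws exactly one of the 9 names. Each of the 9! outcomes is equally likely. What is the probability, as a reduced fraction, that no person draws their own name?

16687/45360

Favorable outcomes: !9 = 133496.
Total outcomes: 9! = 362880.
Probability = 133496/362880 = 16687/45360.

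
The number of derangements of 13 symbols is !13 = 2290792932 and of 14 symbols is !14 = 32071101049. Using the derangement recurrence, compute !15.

481066515734

!15 = (15-1)·(!14 + !13) = 14·(32071101049 + 2290792932) = 14·34361893981 = 481066515734.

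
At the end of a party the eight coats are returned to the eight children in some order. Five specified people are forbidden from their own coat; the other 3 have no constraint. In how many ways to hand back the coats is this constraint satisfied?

21234

Inclusion-exclusion on the 5 forbidden self-matches:
Σ_{j=0}^{5} (-1)^j C(5,j)(8-j)!
= C(5,0)·8! - C(5,1)·7! + C(5,2)·6! - C(5,3)·5! + C(5,4)·4! - C(5,5)·3!
= 40320 - 25200 + 7200 - 1200 + 120 - 6
= 21234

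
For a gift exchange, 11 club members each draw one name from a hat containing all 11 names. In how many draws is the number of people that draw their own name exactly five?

122430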